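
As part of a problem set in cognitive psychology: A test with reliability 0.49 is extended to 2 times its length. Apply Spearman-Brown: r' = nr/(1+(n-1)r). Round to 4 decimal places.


r_new = n*r / (1 + (n-1)*r)
Numerator = 2 * 0.49 = 0.98
Denominator = 1 + 1 * 0.49 = 1.49
r_new = 0.98 / 1.49
= 0.6577


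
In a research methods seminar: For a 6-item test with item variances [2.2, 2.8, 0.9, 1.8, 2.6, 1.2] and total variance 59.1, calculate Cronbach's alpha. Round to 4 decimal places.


alpha = (k/(k-1)) * (1 - sum(s_i^2)/s_total^2)
sum(item variances) = 11.5
k/(k-1) = 6/5 = 1.2
1 - 11.5/59.1 = 1 - 0.194585 = 0.805415
alpha = 1.2 * 0.805415
= 0.9665


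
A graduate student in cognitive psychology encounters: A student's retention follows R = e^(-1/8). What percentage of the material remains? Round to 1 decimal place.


R = e^(-t/S)
-t/S = -1/8 = -0.125
R = e^(-0.125) = 0.882497
Percentage = 0.882497 * 100
= 88.2


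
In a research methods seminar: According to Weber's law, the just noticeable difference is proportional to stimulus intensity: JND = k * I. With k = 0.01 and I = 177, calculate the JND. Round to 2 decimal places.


JND = k * I
JND = 0.01 * 177
= 1.77


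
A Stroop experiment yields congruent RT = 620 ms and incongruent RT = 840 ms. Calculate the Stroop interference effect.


Stroop effect = RT(incongruent) - RT(congruent)
= 840 - 620
= 220 ms


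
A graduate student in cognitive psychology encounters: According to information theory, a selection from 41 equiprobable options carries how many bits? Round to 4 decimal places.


H = log2(n)
H = log2(41)
= 5.3576


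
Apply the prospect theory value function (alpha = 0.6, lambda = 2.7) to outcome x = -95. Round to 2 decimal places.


Since x = -95 < 0, use v(x) = -lambda*(-x)^alpha
(-x) = 95
95^0.6 = 15.3686
v(-95) = -2.7 * 15.3686
= -41.50


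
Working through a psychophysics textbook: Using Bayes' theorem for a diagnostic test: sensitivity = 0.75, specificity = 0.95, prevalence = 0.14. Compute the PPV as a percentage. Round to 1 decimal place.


PPV = (sens * prev) / (sens * prev + (1-spec) * (1-prev))
Numerator = 0.75 * 0.14 = 0.105
P(positive and no disease) = (1 - spec) * (1 - prev) = (1 - 0.95) * (1 - 0.14) = 0.043
Denominator = 0.105 + 0.043 = 0.148
PPV = 0.105 / 0.148 = 0.709459
As percentage = 70.9


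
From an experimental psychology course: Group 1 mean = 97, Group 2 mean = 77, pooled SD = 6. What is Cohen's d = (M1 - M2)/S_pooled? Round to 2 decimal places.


Cohen's d = (M1 - M2) / S_pooled
= (97 - 77) / 6
= 20 / 6
= 3.33


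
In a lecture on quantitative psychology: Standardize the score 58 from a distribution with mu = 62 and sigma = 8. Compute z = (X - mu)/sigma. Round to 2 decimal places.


z = (X - mu) / sigma
= (58 - 62) / 8
= -4 / 8
= -0.50


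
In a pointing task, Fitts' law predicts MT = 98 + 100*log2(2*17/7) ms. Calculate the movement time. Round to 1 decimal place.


MT = 98 + 100 * log2(2*17/7)
2D/W = 4.857143
log2(4.857143) = 2.2801
MT = 98 + 100 * 2.2801
= 326.0 ms


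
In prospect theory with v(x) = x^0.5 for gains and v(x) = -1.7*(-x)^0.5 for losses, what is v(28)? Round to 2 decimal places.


Since x = 28 >= 0, use v(x) = x^0.5
28^0.5 = 5.2915
v(28) = 5.29


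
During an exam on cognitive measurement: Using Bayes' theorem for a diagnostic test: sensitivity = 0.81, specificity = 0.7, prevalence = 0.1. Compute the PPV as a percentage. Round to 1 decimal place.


PPV = (sens * prev) / (sens * prev + (1-spec) * (1-prev))
Numerator = 0.81 * 0.1 = 0.081
P(positive and no disease) = (1 - spec) * (1 - prev) = (1 - 0.7) * (1 - 0.1) = 0.27
Denominator = 0.081 + 0.27 = 0.351
PPV = 0.081 / 0.351 = 0.230769
As percentage = 23.1


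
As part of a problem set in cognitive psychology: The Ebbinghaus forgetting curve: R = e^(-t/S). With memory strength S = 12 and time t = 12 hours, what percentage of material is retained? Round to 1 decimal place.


R = e^(-t/S)
-t/S = -12/12 = -1.0
R = e^(-1.0) = 0.367879
Percentage = 0.367879 * 100
= 36.8


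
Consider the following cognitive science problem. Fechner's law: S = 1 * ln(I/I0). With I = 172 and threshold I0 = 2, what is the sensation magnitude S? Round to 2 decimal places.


S = 1 * ln(172/2)
I/I0 = 86.0
ln(86.0) = 4.4543
S = 1 * 4.4543
= 4.45


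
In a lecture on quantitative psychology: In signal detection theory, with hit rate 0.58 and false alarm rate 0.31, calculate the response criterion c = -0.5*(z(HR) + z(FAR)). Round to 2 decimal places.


c = -0.5 * (z(HR) + z(FAR))
z(0.58) = 0.2019
z(0.31) = -0.4959
c = -0.5 * (0.2019 + -0.4959)
= -0.5 * -0.294
= 0.15


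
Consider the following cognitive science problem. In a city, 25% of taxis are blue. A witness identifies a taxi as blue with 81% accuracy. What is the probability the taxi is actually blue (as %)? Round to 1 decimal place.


P(blue | says blue) = P(says blue | blue)*P(blue) / [P(says blue | blue)*P(blue) + P(says blue | not blue)*P(not blue)]
Numerator = 0.81 * 0.25 = 0.2025
False identification = 0.19 * 0.75 = 0.1425
P = 0.2025 / (0.2025 + 0.1425)
= 0.2025 / 0.345
As percentage = 58.7


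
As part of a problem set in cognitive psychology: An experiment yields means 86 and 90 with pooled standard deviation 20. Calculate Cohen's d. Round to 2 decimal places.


Cohen's d = (M1 - M2) / S_pooled
= (86 - 90) / 20
= -4 / 20
= -0.20


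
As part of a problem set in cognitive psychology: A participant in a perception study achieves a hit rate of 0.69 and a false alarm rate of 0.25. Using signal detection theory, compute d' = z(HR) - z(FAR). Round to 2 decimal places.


d' = z(HR) - z(FAR)
z(0.69) = 0.4959
z(0.25) = -0.6745
d' = 0.4959 - -0.6745
= 1.17


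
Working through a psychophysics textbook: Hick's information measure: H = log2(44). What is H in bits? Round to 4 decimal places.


H = log2(n)
H = log2(44)
= 5.4594


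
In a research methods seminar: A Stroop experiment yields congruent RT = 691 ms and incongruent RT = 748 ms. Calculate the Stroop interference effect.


Stroop effect = RT(incongruent) - RT(congruent)
= 748 - 691
= 57 ms


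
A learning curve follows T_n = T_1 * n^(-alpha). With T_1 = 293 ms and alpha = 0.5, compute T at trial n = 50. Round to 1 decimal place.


T_n = 293 * 50^(-0.5)
50^(-0.5) = 0.141421
T_n = 293 * 0.141421
= 41.4 ms


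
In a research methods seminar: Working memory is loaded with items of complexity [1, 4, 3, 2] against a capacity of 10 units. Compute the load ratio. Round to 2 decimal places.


Total complexity = 1 + 4 + 3 + 2 = 10
Load = total / capacity = 10 / 10
= 1.00


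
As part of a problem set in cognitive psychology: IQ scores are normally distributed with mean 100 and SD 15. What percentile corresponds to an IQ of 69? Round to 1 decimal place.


z = (IQ - mean) / SD
z = (69 - 100) / 15 = -2.0667
Percentile = Phi(-2.0667) * 100
Phi(-2.0667) = 0.019381
= 1.9


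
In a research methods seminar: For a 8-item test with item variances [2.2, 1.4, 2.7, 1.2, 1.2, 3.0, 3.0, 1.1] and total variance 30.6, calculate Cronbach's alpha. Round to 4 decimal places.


alpha = (k/(k-1)) * (1 - sum(s_i^2)/s_total^2)
sum(item variances) = 15.8
k/(k-1) = 8/7 = 1.142857
1 - 15.8/30.6 = 1 - 0.51634 = 0.48366
alpha = 1.142857 * 0.48366
= 0.5528


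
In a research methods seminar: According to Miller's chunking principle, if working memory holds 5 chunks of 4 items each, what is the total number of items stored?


Total items = chunks * items_per_chunk
= 5 * 4
= 20


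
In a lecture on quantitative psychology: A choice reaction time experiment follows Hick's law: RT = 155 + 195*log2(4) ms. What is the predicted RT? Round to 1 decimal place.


RT = 155 + 195 * log2(4)
log2(4) = 2.0
RT = 155 + 195 * 2.0
= 155 + 390.0
= 545.0 ms


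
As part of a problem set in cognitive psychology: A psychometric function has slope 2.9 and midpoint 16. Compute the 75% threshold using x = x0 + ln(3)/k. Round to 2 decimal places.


At P = 0.75: 0.75 = 1/(1 + e^(-k*(x-x0)))
Solving: e^(-k*(x-x0)) = 1/3
x = x0 + ln(3)/k
ln(3) = 1.0986
x = 16 + 1.0986/2.9
= 16 + 0.3788
= 16.38


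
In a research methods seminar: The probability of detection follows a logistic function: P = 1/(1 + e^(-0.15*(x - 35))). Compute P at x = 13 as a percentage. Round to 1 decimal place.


P(x) = 1/(1 + e^(-0.15*(13 - 35)))
Exponent = -0.15 * -22 = 3.3
e^(3.3) = 27.112639
P = 1/(1 + 27.112639) = 0.035571
Percentage = 3.6


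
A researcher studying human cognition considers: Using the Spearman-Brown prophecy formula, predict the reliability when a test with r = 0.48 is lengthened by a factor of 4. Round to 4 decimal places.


r_new = n*r / (1 + (n-1)*r)
Numerator = 4 * 0.48 = 1.92
Denominator = 1 + 3 * 0.48 = 2.44
r_new = 1.92 / 2.44
= 0.7869


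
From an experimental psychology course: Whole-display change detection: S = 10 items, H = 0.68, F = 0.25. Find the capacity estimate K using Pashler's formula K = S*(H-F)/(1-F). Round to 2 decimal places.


K = S * (H - F) / (1 - F)
H - F = 0.43
1 - F = 0.75
K = 10 * 0.43 / 0.75
= 5.73


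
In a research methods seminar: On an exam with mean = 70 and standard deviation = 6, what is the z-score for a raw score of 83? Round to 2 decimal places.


z = (X - mu) / sigma
= (83 - 70) / 6
= 13 / 6
= 2.17


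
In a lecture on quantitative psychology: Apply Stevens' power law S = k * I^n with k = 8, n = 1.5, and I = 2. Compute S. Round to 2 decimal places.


S = 8 * 2^1.5
2^1.5 = 2.8284
S = 8 * 2.8284
= 22.63


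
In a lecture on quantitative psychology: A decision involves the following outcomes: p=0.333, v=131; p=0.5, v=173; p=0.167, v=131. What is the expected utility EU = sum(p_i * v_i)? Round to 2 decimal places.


EU = sum(p_i * v_i)
0.333 * 131 = 43.623
0.5 * 173 = 86.5
0.167 * 131 = 21.877
EU = 43.623 + 86.5 + 21.877
= 152.00


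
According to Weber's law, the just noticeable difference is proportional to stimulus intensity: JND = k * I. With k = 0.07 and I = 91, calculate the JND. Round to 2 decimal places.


JND = k * I
JND = 0.07 * 91
= 6.37


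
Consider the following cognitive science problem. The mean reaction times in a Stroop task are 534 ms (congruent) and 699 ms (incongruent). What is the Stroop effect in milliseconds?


Stroop effect = RT(incongruent) - RT(congruent)
= 699 - 534
= 165 ms


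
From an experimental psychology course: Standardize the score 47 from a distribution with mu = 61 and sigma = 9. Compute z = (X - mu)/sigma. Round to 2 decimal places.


z = (X - mu) / sigma
= (47 - 61) / 9
= -14 / 9
= -1.56


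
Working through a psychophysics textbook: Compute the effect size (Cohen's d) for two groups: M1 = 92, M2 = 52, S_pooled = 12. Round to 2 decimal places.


Cohen's d = (M1 - M2) / S_pooled
= (92 - 52) / 12
= 40 / 12
= 3.33


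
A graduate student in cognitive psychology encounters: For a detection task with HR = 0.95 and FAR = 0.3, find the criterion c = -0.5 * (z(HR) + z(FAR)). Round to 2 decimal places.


c = -0.5 * (z(HR) + z(FAR))
z(0.95) = 1.6449
z(0.3) = -0.5244
c = -0.5 * (1.6449 + -0.5244)
= -0.5 * 1.1205
= -0.56


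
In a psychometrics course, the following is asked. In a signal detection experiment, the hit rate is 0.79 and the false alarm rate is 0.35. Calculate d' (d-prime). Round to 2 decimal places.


d' = z(HR) - z(FAR)
z(0.79) = 0.8064
z(0.35) = -0.3853
d' = 0.8064 - -0.3853
= 1.19


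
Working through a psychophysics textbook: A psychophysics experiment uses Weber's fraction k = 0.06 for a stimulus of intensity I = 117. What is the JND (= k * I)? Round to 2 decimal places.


JND = k * I
JND = 0.06 * 117
= 7.02


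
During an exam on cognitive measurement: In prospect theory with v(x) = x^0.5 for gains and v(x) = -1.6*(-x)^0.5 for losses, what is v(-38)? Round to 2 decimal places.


Since x = -38 < 0, use v(x) = -lambda*(-x)^alpha
(-x) = 38
38^0.5 = 6.1644
v(-38) = -1.6 * 6.1644
= -9.86


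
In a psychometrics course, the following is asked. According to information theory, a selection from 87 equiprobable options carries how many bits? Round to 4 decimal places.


H = log2(n)
H = log2(87)
= 6.4429


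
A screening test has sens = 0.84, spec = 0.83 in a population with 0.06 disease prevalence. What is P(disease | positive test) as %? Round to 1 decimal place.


PPV = (sens * prev) / (sens * prev + (1-spec) * (1-prev))
Numerator = 0.84 * 0.06 = 0.0504
P(positive and no disease) = (1 - spec) * (1 - prev) = (1 - 0.83) * (1 - 0.06) = 0.1598
Denominator = 0.0504 + 0.1598 = 0.2102
PPV = 0.0504 / 0.2102 = 0.239772
As percentage = 24.0


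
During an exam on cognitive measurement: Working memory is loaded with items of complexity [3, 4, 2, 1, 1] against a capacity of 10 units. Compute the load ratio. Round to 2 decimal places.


Total complexity = 3 + 4 + 2 + 1 + 1 = 11
Load = total / capacity = 11 / 10
= 1.10


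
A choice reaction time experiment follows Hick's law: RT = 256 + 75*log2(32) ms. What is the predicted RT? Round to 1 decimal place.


RT = 256 + 75 * log2(32)
log2(32) = 5.0
RT = 256 + 75 * 5.0
= 256 + 375.0
= 631.0 ms


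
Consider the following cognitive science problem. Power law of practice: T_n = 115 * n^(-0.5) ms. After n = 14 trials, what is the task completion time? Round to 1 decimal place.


T_n = 115 * 14^(-0.5)
14^(-0.5) = 0.267261
T_n = 115 * 0.267261
= 30.7 ms


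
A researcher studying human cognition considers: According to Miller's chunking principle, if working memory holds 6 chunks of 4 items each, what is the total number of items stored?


Total items = chunks * items_per_chunk
= 6 * 4
= 24


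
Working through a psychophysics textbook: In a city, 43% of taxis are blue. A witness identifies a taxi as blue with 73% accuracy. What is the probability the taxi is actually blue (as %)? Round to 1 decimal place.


P(blue | says blue) = P(says blue | blue)*P(blue) / [P(says blue | blue)*P(blue) + P(says blue | not blue)*P(not blue)]
Numerator = 0.73 * 0.43 = 0.3139
False identification = 0.27 * 0.57 = 0.1539
P = 0.3139 / (0.3139 + 0.1539)
= 0.3139 / 0.4678
As percentage = 67.1


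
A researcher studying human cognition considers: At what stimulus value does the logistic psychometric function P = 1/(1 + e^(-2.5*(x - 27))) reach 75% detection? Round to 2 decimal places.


At P = 0.75: 0.75 = 1/(1 + e^(-k*(x-x0)))
Solving: e^(-k*(x-x0)) = 1/3
x = x0 + ln(3)/k
ln(3) = 1.0986
x = 27 + 1.0986/2.5
= 27 + 0.4394
= 27.44


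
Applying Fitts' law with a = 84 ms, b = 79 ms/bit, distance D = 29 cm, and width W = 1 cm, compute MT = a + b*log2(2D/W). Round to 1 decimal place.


MT = 84 + 79 * log2(2*29/1)
2D/W = 58.0
log2(58.0) = 5.858
MT = 84 + 79 * 5.858
= 546.8 ms


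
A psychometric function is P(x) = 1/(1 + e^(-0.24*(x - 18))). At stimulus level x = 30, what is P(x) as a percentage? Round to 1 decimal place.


P(x) = 1/(1 + e^(-0.24*(30 - 18)))
Exponent = -0.24 * 12 = -2.88
e^(-2.88) = 0.056135
P = 1/(1 + 0.056135) = 0.946849
Percentage = 94.7


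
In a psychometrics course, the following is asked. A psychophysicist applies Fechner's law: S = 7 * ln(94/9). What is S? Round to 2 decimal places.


S = 7 * ln(94/9)
I/I0 = 10.444444
ln(10.444444) = 2.3461
S = 7 * 2.3461
= 16.42


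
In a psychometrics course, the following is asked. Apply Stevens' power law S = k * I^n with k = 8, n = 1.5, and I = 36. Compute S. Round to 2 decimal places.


S = 8 * 36^1.5
36^1.5 = 216.0
S = 8 * 216.0
= 1728.00


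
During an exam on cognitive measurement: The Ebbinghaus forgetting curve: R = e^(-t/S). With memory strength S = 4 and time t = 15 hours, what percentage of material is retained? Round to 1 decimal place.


R = e^(-t/S)
-t/S = -15/4 = -3.75
R = e^(-3.75) = 0.023518
Percentage = 0.023518 * 100
= 2.4


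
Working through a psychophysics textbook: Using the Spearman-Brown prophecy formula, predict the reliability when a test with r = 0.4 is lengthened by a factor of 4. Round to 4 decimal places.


r_new = n*r / (1 + (n-1)*r)
Numerator = 4 * 0.4 = 1.6
Denominator = 1 + 3 * 0.4 = 2.2
r_new = 1.6 / 2.2
= 0.7273


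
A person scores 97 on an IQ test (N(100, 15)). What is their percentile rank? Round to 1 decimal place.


z = (IQ - mean) / SD
z = (97 - 100) / 15 = -0.2
Percentile = Phi(-0.2) * 100
Phi(-0.2) = 0.42074
= 42.1


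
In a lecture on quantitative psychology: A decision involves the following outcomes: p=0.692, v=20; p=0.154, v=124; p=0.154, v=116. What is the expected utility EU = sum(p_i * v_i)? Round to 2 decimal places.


EU = sum(p_i * v_i)
0.692 * 20 = 13.84
0.154 * 124 = 19.096
0.154 * 116 = 17.864
EU = 13.84 + 19.096 + 17.864
= 50.80


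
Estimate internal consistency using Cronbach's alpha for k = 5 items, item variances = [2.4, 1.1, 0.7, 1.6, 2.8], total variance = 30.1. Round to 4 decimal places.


alpha = (k/(k-1)) * (1 - sum(s_i^2)/s_total^2)
sum(item variances) = 8.6
k/(k-1) = 5/4 = 1.25
1 - 8.6/30.1 = 1 - 0.285714 = 0.714286
alpha = 1.25 * 0.714286
= 0.8929


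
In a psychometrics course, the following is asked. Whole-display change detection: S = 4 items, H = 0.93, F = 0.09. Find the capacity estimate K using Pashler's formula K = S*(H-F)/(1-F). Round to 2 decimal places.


K = S * (H - F) / (1 - F)
H - F = 0.84
1 - F = 0.91
K = 4 * 0.84 / 0.91
= 3.69


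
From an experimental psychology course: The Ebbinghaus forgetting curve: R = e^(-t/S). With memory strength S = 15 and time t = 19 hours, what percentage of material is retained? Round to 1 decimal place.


R = e^(-t/S)
-t/S = -19/15 = -1.266667
R = e^(-1.266667) = 0.281769
Percentage = 0.281769 * 100
= 28.2


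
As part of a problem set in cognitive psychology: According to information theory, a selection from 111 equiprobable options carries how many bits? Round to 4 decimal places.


H = log2(n)
H = log2(111)
= 6.7944


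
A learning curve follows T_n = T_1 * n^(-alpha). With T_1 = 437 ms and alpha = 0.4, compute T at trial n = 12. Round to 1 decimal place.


T_n = 437 * 12^(-0.4)
12^(-0.4) = 0.370107
T_n = 437 * 0.370107
= 161.7 ms


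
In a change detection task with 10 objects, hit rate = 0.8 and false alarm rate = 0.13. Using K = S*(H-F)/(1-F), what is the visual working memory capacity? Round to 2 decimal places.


K = S * (H - F) / (1 - F)
H - F = 0.67
1 - F = 0.87
K = 10 * 0.67 / 0.87
= 7.70


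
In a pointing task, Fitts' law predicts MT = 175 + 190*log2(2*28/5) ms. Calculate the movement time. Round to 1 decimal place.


MT = 175 + 190 * log2(2*28/5)
2D/W = 11.2
log2(11.2) = 3.4854
MT = 175 + 190 * 3.4854
= 837.2 ms


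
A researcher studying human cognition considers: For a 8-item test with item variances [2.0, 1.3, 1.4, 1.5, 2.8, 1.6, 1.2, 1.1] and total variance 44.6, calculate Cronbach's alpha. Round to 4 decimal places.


alpha = (k/(k-1)) * (1 - sum(s_i^2)/s_total^2)
sum(item variances) = 12.9
k/(k-1) = 8/7 = 1.142857
1 - 12.9/44.6 = 1 - 0.289238 = 0.710762
alpha = 1.142857 * 0.710762
= 0.8123


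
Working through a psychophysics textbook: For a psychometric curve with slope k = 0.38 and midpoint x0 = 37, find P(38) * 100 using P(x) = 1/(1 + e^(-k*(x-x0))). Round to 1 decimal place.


P(x) = 1/(1 + e^(-0.38*(38 - 37)))
Exponent = -0.38 * 1 = -0.38
e^(-0.38) = 0.683861
P = 1/(1 + 0.683861) = 0.593873
Percentage = 59.4


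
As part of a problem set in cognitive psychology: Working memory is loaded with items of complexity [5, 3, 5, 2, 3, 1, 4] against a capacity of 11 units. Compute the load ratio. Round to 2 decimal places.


Total complexity = 5 + 3 + 5 + 2 + 3 + 1 + 4 = 23
Load = total / capacity = 23 / 11
= 2.09


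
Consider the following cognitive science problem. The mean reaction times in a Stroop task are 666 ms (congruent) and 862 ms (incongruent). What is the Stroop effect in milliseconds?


Stroop effect = RT(incongruent) - RT(congruent)
= 862 - 666
= 196 ms


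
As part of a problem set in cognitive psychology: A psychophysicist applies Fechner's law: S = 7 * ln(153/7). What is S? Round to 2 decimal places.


S = 7 * ln(153/7)
I/I0 = 21.857143
ln(21.857143) = 3.0845
S = 7 * 3.0845
= 21.59


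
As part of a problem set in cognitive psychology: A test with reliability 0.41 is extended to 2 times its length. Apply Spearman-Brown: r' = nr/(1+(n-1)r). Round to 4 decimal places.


r_new = n*r / (1 + (n-1)*r)
Numerator = 2 * 0.41 = 0.82
Denominator = 1 + 1 * 0.41 = 1.41
r_new = 0.82 / 1.41
= 0.5816


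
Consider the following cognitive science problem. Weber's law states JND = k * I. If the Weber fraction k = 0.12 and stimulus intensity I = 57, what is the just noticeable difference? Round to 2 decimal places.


JND = k * I
JND = 0.12 * 57
= 6.84


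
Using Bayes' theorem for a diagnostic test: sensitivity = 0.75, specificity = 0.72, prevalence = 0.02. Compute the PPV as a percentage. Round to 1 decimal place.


PPV = (sens * prev) / (sens * prev + (1-spec) * (1-prev))
Numerator = 0.75 * 0.02 = 0.015
P(positive and no disease) = (1 - spec) * (1 - prev) = (1 - 0.72) * (1 - 0.02) = 0.2744
Denominator = 0.015 + 0.2744 = 0.2894
PPV = 0.015 / 0.2894 = 0.051831
As percentage = 5.2


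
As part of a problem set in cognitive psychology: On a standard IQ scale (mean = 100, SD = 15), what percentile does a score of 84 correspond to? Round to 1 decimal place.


z = (IQ - mean) / SD
z = (84 - 100) / 15 = -1.0667
Percentile = Phi(-1.0667) * 100
Phi(-1.0667) = 0.143054
= 14.3


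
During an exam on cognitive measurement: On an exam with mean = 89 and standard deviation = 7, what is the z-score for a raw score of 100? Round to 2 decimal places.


z = (X - mu) / sigma
= (100 - 89) / 7
= 11 / 7
= 1.57


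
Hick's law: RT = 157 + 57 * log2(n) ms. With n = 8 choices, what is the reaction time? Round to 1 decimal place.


RT = 157 + 57 * log2(8)
log2(8) = 3.0
RT = 157 + 57 * 3.0
= 157 + 171.0
= 328.0 ms


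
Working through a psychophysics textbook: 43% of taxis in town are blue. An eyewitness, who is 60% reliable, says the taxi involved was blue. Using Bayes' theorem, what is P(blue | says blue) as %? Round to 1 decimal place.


P(blue | says blue) = P(says blue | blue)*P(blue) / [P(says blue | blue)*P(blue) + P(says blue | not blue)*P(not blue)]
Numerator = 0.6 * 0.43 = 0.258
False identification = 0.4 * 0.57 = 0.228
P = 0.258 / (0.258 + 0.228)
= 0.258 / 0.486
As percentage = 53.1


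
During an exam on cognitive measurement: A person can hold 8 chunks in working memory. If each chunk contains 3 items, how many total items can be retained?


Total items = chunks * items_per_chunk
= 8 * 3
= 24


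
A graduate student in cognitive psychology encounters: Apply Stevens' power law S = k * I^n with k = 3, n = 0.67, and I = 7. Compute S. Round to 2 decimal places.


S = 3 * 7^0.67
7^0.67 = 3.6831
S = 3 * 3.6831
= 11.05


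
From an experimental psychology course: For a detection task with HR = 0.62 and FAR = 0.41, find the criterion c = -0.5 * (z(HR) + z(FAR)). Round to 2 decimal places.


c = -0.5 * (z(HR) + z(FAR))
z(0.62) = 0.3055
z(0.41) = -0.2275
c = -0.5 * (0.3055 + -0.2275)
= -0.5 * 0.078
= -0.04


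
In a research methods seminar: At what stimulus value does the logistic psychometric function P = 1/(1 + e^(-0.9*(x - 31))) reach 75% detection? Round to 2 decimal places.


At P = 0.75: 0.75 = 1/(1 + e^(-k*(x-x0)))
Solving: e^(-k*(x-x0)) = 1/3
x = x0 + ln(3)/k
ln(3) = 1.0986
x = 31 + 1.0986/0.9
= 31 + 1.2207
= 32.22


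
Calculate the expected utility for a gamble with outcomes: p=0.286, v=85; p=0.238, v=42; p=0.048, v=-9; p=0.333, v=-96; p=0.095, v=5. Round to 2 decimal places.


EU = sum(p_i * v_i)
0.286 * 85 = 24.31
0.238 * 42 = 9.996
0.048 * -9 = -0.432
0.333 * -96 = -31.968
0.095 * 5 = 0.475
EU = 24.31 + 9.996 + -0.432 + -31.968 + 0.475
= 2.38


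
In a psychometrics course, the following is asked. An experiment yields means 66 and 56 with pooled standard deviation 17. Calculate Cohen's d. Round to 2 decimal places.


Cohen's d = (M1 - M2) / S_pooled
= (66 - 56) / 17
= 10 / 17
= 0.59


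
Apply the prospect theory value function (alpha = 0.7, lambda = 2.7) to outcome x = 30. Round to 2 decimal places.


Since x = 30 >= 0, use v(x) = x^0.7
30^0.7 = 10.814
v(30) = 10.81


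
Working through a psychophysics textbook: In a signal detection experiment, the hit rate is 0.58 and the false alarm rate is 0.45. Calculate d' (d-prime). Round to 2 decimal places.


d' = z(HR) - z(FAR)
z(0.58) = 0.2019
z(0.45) = -0.1257
d' = 0.2019 - -0.1257
= 0.33


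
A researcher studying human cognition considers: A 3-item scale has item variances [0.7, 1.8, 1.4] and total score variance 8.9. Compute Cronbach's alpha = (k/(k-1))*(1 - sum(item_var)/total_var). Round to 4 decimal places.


alpha = (k/(k-1)) * (1 - sum(s_i^2)/s_total^2)
sum(item variances) = 3.9
k/(k-1) = 3/2 = 1.5
1 - 3.9/8.9 = 1 - 0.438202 = 0.561798
alpha = 1.5 * 0.561798
= 0.8427


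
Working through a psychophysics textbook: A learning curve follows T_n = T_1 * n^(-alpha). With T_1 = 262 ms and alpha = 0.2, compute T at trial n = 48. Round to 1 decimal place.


T_n = 262 * 48^(-0.2)
48^(-0.2) = 0.461054
T_n = 262 * 0.461054
= 120.8 ms


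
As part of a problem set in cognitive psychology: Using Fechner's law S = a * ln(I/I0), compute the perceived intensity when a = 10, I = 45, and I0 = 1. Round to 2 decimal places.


S = 10 * ln(45/1)
I/I0 = 45.0
ln(45.0) = 3.8067
S = 10 * 3.8067
= 38.07


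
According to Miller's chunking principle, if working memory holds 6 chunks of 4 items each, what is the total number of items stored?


Total items = chunks * items_per_chunk
= 6 * 4
= 24


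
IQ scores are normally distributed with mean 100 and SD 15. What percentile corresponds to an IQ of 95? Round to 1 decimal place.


z = (IQ - mean) / SD
z = (95 - 100) / 15 = -0.3333
Percentile = Phi(-0.3333) * 100
Phi(-0.3333) = 0.369454
= 36.9


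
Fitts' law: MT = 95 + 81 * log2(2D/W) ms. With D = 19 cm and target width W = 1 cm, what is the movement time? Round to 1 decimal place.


MT = 95 + 81 * log2(2*19/1)
2D/W = 38.0
log2(38.0) = 5.2479
MT = 95 + 81 * 5.2479
= 520.1 ms


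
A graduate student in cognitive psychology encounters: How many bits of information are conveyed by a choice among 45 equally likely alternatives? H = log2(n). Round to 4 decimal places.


H = log2(n)
H = log2(45)
= 5.4919


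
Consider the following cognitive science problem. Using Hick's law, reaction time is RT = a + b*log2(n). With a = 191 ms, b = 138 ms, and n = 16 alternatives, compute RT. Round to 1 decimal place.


RT = 191 + 138 * log2(16)
log2(16) = 4.0
RT = 191 + 138 * 4.0
= 191 + 552.0
= 743.0 ms


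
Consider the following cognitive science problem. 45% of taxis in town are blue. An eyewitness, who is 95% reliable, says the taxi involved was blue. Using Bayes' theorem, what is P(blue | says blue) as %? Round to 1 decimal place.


P(blue | says blue) = P(says blue | blue)*P(blue) / [P(says blue | blue)*P(blue) + P(says blue | not blue)*P(not blue)]
Numerator = 0.95 * 0.45 = 0.4275
False identification = 0.05 * 0.55 = 0.0275
P = 0.4275 / (0.4275 + 0.0275)
= 0.4275 / 0.455
As percentage = 94.0


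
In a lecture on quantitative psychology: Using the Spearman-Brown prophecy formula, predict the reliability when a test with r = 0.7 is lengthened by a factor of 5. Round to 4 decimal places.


r_new = n*r / (1 + (n-1)*r)
Numerator = 5 * 0.7 = 3.5
Denominator = 1 + 4 * 0.7 = 3.8
r_new = 3.5 / 3.8
= 0.9211


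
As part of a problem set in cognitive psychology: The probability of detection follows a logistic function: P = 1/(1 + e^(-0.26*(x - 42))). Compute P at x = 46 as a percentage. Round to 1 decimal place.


P(x) = 1/(1 + e^(-0.26*(46 - 42)))
Exponent = -0.26 * 4 = -1.04
e^(-1.04) = 0.353455
P = 1/(1 + 0.353455) = 0.73885
Percentage = 73.9


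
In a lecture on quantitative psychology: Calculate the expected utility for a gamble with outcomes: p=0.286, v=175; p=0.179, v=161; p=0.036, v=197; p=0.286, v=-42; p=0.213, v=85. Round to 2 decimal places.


EU = sum(p_i * v_i)
0.286 * 175 = 50.05
0.179 * 161 = 28.819
0.036 * 197 = 7.092
0.286 * -42 = -12.012
0.213 * 85 = 18.105
EU = 50.05 + 28.819 + 7.092 + -12.012 + 18.105
= 92.05


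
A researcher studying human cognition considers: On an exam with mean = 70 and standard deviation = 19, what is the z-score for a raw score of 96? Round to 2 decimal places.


z = (X - mu) / sigma
= (96 - 70) / 19
= 26 / 19
= 1.37


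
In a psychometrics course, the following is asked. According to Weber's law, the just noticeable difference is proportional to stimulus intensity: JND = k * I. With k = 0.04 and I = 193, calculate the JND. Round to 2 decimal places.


JND = k * I
JND = 0.04 * 193
= 7.72


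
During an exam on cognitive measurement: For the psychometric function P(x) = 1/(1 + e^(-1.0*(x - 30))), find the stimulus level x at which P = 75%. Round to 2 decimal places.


At P = 0.75: 0.75 = 1/(1 + e^(-k*(x-x0)))
Solving: e^(-k*(x-x0)) = 1/3
x = x0 + ln(3)/k
ln(3) = 1.0986
x = 30 + 1.0986/1.0
= 30 + 1.0986
= 31.10


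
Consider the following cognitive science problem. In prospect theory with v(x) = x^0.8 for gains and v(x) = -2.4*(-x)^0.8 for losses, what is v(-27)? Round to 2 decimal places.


Since x = -27 < 0, use v(x) = -lambda*(-x)^alpha
(-x) = 27
27^0.8 = 13.9666
v(-27) = -2.4 * 13.9666
= -33.52


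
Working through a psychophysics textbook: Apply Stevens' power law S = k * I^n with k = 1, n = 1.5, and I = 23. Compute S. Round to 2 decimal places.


S = 1 * 23^1.5
23^1.5 = 110.3041
S = 1 * 110.3041
= 110.30


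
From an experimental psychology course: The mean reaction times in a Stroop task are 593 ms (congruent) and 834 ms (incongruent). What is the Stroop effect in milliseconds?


Stroop effect = RT(incongruent) - RT(congruent)
= 834 - 593
= 241 ms


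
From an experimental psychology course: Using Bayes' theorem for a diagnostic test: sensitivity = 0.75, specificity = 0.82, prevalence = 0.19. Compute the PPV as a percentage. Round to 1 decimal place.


PPV = (sens * prev) / (sens * prev + (1-spec) * (1-prev))
Numerator = 0.75 * 0.19 = 0.1425
P(positive and no disease) = (1 - spec) * (1 - prev) = (1 - 0.82) * (1 - 0.19) = 0.1458
Denominator = 0.1425 + 0.1458 = 0.2883
PPV = 0.1425 / 0.2883 = 0.494277
As percentage = 49.4


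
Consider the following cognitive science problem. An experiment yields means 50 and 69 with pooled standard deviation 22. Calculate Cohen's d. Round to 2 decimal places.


Cohen's d = (M1 - M2) / S_pooled
= (50 - 69) / 22
= -19 / 22
= -0.86


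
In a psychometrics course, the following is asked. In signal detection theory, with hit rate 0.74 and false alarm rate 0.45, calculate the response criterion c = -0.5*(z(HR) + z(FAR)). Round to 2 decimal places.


c = -0.5 * (z(HR) + z(FAR))
z(0.74) = 0.6433
z(0.45) = -0.1257
c = -0.5 * (0.6433 + -0.1257)
= -0.5 * 0.5176
= -0.26


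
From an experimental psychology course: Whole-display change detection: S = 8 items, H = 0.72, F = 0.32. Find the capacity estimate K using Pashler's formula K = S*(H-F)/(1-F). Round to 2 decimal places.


K = S * (H - F) / (1 - F)
H - F = 0.4
1 - F = 0.68
K = 8 * 0.4 / 0.68
= 4.71


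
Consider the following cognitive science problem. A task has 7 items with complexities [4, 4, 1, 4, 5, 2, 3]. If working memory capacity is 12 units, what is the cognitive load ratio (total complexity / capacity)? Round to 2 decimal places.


Total complexity = 4 + 4 + 1 + 4 + 5 + 2 + 3 = 23
Load = total / capacity = 23 / 12
= 1.92


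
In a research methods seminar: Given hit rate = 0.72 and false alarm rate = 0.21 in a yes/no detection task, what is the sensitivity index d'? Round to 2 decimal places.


d' = z(HR) - z(FAR)
z(0.72) = 0.5828
z(0.21) = -0.8064
d' = 0.5828 - -0.8064
= 1.39


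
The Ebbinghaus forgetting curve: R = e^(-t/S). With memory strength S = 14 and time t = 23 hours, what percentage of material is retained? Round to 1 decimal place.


R = e^(-t/S)
-t/S = -23/14 = -1.642857
R = e^(-1.642857) = 0.193427
Percentage = 0.193427 * 100
= 19.3


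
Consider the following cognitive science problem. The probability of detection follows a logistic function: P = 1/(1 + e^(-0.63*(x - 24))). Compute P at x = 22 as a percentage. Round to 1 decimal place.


P(x) = 1/(1 + e^(-0.63*(22 - 24)))
Exponent = -0.63 * -2 = 1.26
e^(1.26) = 3.525421
P = 1/(1 + 3.525421) = 0.220974
Percentage = 22.1


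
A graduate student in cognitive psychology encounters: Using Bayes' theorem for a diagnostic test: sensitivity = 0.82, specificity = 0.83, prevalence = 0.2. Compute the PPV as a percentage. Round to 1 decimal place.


PPV = (sens * prev) / (sens * prev + (1-spec) * (1-prev))
Numerator = 0.82 * 0.2 = 0.164
P(positive and no disease) = (1 - spec) * (1 - prev) = (1 - 0.83) * (1 - 0.2) = 0.136
Denominator = 0.164 + 0.136 = 0.3
PPV = 0.164 / 0.3 = 0.546667
As percentage = 54.7


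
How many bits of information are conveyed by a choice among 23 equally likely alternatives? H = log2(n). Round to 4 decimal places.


H = log2(n)
H = log2(23)
= 4.5236


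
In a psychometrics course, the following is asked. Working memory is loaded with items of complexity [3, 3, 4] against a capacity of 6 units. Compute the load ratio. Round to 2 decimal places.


Total complexity = 3 + 3 + 4 = 10
Load = total / capacity = 10 / 6
= 1.67


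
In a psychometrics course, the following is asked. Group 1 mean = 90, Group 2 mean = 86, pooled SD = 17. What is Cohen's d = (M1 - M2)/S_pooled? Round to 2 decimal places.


Cohen's d = (M1 - M2) / S_pooled
= (90 - 86) / 17
= 4 / 17
= 0.24


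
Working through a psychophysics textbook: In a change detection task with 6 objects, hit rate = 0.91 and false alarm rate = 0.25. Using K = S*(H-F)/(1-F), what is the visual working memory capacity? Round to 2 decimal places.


K = S * (H - F) / (1 - F)
H - F = 0.66
1 - F = 0.75
K = 6 * 0.66 / 0.75
= 5.28


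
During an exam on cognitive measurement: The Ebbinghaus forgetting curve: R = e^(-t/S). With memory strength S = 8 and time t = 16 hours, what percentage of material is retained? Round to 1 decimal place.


R = e^(-t/S)
-t/S = -16/8 = -2.0
R = e^(-2.0) = 0.135335
Percentage = 0.135335 * 100
= 13.5


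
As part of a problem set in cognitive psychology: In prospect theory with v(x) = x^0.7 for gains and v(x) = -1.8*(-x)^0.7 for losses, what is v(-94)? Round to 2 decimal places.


Since x = -94 < 0, use v(x) = -lambda*(-x)^alpha
(-x) = 94
94^0.7 = 24.0541
v(-94) = -1.8 * 24.0541
= -43.30


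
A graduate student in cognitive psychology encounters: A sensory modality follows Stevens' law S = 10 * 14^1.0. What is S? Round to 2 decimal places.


S = 10 * 14^1.0
14^1.0 = 14.0
S = 10 * 14.0
= 140.00


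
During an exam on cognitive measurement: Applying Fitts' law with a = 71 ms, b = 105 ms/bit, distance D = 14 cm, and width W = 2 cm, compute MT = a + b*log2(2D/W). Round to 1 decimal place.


MT = 71 + 105 * log2(2*14/2)
2D/W = 14.0
log2(14.0) = 3.8074
MT = 71 + 105 * 3.8074
= 470.8 ms


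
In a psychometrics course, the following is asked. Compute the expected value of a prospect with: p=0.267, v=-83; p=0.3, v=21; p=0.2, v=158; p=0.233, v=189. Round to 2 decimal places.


EU = sum(p_i * v_i)
0.267 * -83 = -22.161
0.3 * 21 = 6.3
0.2 * 158 = 31.6
0.233 * 189 = 44.037
EU = -22.161 + 6.3 + 31.6 + 44.037
= 59.78


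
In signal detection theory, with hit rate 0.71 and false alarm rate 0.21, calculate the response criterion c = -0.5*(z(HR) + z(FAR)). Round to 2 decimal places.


c = -0.5 * (z(HR) + z(FAR))
z(0.71) = 0.5534
z(0.21) = -0.8064
c = -0.5 * (0.5534 + -0.8064)
= -0.5 * -0.253
= 0.13


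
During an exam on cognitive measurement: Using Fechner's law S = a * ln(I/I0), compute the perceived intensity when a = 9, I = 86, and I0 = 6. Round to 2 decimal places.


S = 9 * ln(86/6)
I/I0 = 14.333333
ln(14.333333) = 2.6626
S = 9 * 2.6626
= 23.96


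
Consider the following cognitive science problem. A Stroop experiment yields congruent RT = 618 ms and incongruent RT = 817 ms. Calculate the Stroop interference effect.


Stroop effect = RT(incongruent) - RT(congruent)
= 817 - 618
= 199 ms


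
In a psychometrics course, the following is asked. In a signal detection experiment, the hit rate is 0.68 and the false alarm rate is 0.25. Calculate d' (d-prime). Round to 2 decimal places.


d' = z(HR) - z(FAR)
z(0.68) = 0.4677
z(0.25) = -0.6745
d' = 0.4677 - -0.6745
= 1.14


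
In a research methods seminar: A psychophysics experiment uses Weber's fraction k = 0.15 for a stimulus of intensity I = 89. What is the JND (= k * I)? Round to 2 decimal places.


JND = k * I
JND = 0.15 * 89
= 13.35


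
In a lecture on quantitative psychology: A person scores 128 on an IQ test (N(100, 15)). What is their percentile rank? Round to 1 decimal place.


z = (IQ - mean) / SD
z = (128 - 100) / 15 = 1.8667
Percentile = Phi(1.8667) * 100
Phi(1.8667) = 0.969028
= 96.9


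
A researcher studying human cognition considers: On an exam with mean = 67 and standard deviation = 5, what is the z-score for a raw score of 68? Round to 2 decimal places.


z = (X - mu) / sigma
= (68 - 67) / 5
= 1 / 5
= 0.20


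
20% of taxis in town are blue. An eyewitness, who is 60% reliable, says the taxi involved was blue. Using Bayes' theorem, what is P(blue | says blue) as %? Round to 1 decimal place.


P(blue | says blue) = P(says blue | blue)*P(blue) / [P(says blue | blue)*P(blue) + P(says blue | not blue)*P(not blue)]
Numerator = 0.6 * 0.2 = 0.12
False identification = 0.4 * 0.8 = 0.32
P = 0.12 / (0.12 + 0.32)
= 0.12 / 0.44
As percentage = 27.3


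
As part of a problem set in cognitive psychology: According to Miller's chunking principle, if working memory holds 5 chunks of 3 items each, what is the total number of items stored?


Total items = chunks * items_per_chunk
= 5 * 3
= 15


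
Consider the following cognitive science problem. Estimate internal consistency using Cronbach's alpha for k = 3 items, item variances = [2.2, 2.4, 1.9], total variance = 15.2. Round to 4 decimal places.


alpha = (k/(k-1)) * (1 - sum(s_i^2)/s_total^2)
sum(item variances) = 6.5
k/(k-1) = 3/2 = 1.5
1 - 6.5/15.2 = 1 - 0.427632 = 0.572368
alpha = 1.5 * 0.572368
= 0.8586


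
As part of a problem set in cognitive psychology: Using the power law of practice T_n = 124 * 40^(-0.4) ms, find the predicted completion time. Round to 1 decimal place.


T_n = 124 * 40^(-0.4)
40^(-0.4) = 0.228653
T_n = 124 * 0.228653
= 28.4 ms


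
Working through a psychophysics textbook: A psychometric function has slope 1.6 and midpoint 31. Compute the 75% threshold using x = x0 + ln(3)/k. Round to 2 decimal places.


At P = 0.75: 0.75 = 1/(1 + e^(-k*(x-x0)))
Solving: e^(-k*(x-x0)) = 1/3
x = x0 + ln(3)/k
ln(3) = 1.0986
x = 31 + 1.0986/1.6
= 31 + 0.6866
= 31.69


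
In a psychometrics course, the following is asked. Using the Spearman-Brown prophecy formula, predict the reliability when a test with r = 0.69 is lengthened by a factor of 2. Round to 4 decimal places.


r_new = n*r / (1 + (n-1)*r)
Numerator = 2 * 0.69 = 1.38
Denominator = 1 + 1 * 0.69 = 1.69
r_new = 1.38 / 1.69
= 0.8166


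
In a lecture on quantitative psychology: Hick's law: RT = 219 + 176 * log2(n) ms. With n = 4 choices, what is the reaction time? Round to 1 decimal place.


RT = 219 + 176 * log2(4)
log2(4) = 2.0
RT = 219 + 176 * 2.0
= 219 + 352.0
= 571.0 ms


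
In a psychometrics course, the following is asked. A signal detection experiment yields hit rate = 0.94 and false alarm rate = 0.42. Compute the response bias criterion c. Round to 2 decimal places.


c = -0.5 * (z(HR) + z(FAR))
z(0.94) = 1.5548
z(0.42) = -0.2019
c = -0.5 * (1.5548 + -0.2019)
= -0.5 * 1.3529
= -0.68


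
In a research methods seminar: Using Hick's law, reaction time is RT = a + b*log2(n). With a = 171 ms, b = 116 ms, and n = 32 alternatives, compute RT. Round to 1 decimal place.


RT = 171 + 116 * log2(32)
log2(32) = 5.0
RT = 171 + 116 * 5.0
= 171 + 580.0
= 751.0 ms
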